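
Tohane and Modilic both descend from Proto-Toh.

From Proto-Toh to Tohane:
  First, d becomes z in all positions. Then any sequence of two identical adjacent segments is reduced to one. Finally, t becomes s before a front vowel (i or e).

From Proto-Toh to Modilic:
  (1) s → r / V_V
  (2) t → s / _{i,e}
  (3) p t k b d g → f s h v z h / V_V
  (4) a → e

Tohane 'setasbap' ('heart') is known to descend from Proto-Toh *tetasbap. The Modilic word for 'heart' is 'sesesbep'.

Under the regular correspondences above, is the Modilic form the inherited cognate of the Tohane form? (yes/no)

yes

Derive the expected Modilic reflex of *tetasbap:
Modilic: *tetasbap
  tetasbap (rule 1 does not apply)
  tetasbap → setasbap   [palatalisation]
  setasbap → sesasbap   [intervocalic lenition]
  sesasbap → sesesbep   [vowel merger]
  giving Modilic sesesbep.
Modilic 'sesesbep' matches the regular reflex exactly, so the pair is cognate.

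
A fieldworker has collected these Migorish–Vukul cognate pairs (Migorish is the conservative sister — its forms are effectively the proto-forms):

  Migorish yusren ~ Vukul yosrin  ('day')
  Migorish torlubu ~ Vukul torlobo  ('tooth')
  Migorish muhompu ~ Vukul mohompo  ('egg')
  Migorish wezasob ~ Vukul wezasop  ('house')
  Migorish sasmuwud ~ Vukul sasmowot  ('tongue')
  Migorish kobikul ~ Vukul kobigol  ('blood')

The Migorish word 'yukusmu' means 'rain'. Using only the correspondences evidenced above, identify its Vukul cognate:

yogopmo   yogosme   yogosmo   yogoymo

yogosmo

yusren ~ yosrin, muhompu ~ mohompo — Migorish u corresponds to Vukul o after a consonant, before a consonant other than r, m, n, p, b, f, v.
kobikul ~ kobigol — Migorish k corresponds to Vukul g between vowels (before a back vowel).
torlubu ~ torlobo, muhompu ~ mohompo — Migorish u corresponds to Vukul o word-finally.
Applying these to Migorish 'yukusmu':
  yukusmu → yokusmu   (u→o after a consonant, before a consonant other than r, m, n, p, b, f, v)
  yokusmu → yogusmu   (k→g between vowels (before a back vowel))
  yogusmu → yogosmu   (u→o after a consonant, before a consonant other than r, m, n, p, b, f, v)
  yogosmu → yogosmo   (u→o word-finally)
So the Vukul cognate is 'yogosmo'.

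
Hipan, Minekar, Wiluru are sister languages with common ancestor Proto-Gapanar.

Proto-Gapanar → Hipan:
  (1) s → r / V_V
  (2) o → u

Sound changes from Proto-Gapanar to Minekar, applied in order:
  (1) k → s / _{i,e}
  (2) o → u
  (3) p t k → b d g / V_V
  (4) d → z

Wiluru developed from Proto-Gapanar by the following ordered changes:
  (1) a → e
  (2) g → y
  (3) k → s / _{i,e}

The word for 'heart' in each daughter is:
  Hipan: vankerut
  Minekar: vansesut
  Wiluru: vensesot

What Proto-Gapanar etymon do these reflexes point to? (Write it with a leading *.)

Position 4: Hipan has k, Minekar has s, Wiluru has s. Hipan preserves k here (none of its changes turn any other segment into k), so the proto-segment is *k.
Position 7: Hipan has u, Minekar has u, Wiluru has o. Wiluru preserves o here (none of its changes turn any other segment into o), so the proto-segment is *o.
Position 2: Hipan has a, Minekar has a, Wiluru has e. Hipan preserves a here (none of its changes turn any other segment into a), so the proto-segment is *a.
This points to *vankesot. Verify forward in each daughter:
Hipan: *vankesot
  vankesot → vankerot   [rhotacism]
  vankerot → vankerut   [vowel merger]
  giving Hipan vankerut.
Minekar: start from *vankesot.
  rule 1 (palatalisation): vankesot → vansesot
  rule 2 (vowel merger): vansesot → vansesut
  rule 3: no change — vansesut
  rule 4: no change — vansesut
  ⇒ Minekar vansesut
Wiluru: *vankesot
  vankesot → venkesot   [vowel merger]
  venkesot (rule 2 does not apply)
  venkesot → vensesot   [palatalisation]
  giving Wiluru vensesot.
Only *vankesot yields all of Hipan vankerut, Minekar vansesut, Wiluru vensesot.

*vankesot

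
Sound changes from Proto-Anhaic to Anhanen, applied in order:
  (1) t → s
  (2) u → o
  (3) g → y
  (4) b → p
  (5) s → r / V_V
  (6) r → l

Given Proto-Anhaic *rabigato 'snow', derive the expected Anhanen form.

Anhanen: *rabigato
  rabigato → rabigaso   [unconditioned shift]
  rabigaso (rule 2 does not apply)
  rabigaso → rabiyaso   [unconditioned shift]
  rabiyaso → rapiyaso   [unconditioned shift]
  rapiyaso → rapiyaro   [rhotacism]
  rapiyaro → lapiyalo   [unconditioned shift]
  giving Anhanen lapiyalo.

lapiyalo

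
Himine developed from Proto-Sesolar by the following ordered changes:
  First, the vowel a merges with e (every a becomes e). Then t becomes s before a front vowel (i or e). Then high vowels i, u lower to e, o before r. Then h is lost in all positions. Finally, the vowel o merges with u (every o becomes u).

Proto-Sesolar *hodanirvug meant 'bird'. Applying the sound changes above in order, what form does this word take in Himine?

udenervug

Himine: *hodanirvug
  hodanirvug → hodenirvug   [vowel merger]
  hodenirvug (rule 2 does not apply)
  hodenirvug → hodenervug   [pre-rhotic lowering]
  hodenervug → odenervug   [h-loss]
  odenervug → udenervug   [vowel merger]
  giving Himine udenervug.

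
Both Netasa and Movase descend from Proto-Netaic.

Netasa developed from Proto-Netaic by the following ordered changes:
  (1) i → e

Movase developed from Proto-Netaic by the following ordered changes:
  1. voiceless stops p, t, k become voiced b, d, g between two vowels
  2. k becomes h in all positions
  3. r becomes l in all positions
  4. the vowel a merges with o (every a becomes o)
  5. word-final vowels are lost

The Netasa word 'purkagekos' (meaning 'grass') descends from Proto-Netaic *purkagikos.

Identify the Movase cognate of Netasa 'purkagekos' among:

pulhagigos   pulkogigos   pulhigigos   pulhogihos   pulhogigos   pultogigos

pulhogigos

Movase: *purkagikos > purkagigos > purhagigos > pulhagigos > pulhogigos  (by intervocalic voicing, unconditioned shift, unconditioned shift, vowel merger)
The other candidates each miss or misapply at least one Movase change.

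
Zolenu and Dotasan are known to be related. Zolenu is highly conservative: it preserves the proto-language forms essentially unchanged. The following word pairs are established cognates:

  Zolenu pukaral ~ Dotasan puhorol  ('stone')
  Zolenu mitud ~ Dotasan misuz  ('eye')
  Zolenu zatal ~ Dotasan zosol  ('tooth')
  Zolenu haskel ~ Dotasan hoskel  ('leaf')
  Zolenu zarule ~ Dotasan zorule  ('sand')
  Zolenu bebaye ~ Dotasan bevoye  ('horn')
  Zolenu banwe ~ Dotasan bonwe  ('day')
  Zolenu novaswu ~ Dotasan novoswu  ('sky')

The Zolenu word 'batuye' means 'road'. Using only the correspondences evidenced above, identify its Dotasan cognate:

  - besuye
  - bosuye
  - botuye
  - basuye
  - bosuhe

pukaral ~ puhorol, zatal ~ zosol — Zolenu a corresponds to Dotasan o after a consonant, before a consonant other than r, m, n, p, b, f, v.
mitud ~ misuz — Zolenu t corresponds to Dotasan s between vowels (before a back vowel).
Applying these to Zolenu 'batuye':
  batuye → botuye   (a→o after a consonant, before a consonant other than r, m, n, p, b, f, v)
  botuye → bosuye   (t→s between vowels (before a back vowel))
So the Dotasan cognate is 'bosuye'.

bosuye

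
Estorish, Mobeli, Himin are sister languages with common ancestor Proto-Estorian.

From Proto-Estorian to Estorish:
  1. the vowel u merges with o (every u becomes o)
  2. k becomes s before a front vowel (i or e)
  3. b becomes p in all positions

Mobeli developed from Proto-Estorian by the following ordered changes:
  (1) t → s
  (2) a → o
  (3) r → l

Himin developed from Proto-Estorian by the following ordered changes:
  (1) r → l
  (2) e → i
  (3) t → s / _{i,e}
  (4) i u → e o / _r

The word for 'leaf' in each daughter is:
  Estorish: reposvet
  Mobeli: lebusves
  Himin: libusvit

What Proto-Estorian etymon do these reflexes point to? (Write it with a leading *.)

Position 1: Estorish has r, Mobeli has l, Himin has l. Estorish preserves r here (none of its changes turn any other segment into r), so the proto-segment is *r.
Position 3: Estorish has p, Mobeli has b, Himin has b. Mobeli preserves b here (none of its changes turn any other segment into b), so the proto-segment is *b.
Position 4: Estorish has o, Mobeli has u, Himin has u. Mobeli preserves u here (none of its changes turn any other segment into u), so the proto-segment is *u.
Continuing position by position gives *rebusvet; check it forward:
Estorish: *rebusvet
  rebusvet → rebosvet   [vowel merger]
  rebosvet (rule 2 does not apply)
  rebosvet → reposvet   [unconditioned shift]
  giving Estorish reposvet.
Mobeli: start from *rebusvet.
  rule 1 (unconditioned shift): rebusvet → rebusves
  rule 2: no change — rebusves
  rule 3 (unconditioned shift): rebusves → lebusves
  ⇒ Mobeli lebusves
Himin: start from *rebusvet.
  rule 1 (unconditioned shift): rebusvet → lebusvet
  rule 2 (vowel merger): lebusvet → libusvit
  rule 3: no change — libusvit
  rule 4: no change — libusvit
  ⇒ Himin libusvit
*rebusvet is the unique common source.

*rebusvet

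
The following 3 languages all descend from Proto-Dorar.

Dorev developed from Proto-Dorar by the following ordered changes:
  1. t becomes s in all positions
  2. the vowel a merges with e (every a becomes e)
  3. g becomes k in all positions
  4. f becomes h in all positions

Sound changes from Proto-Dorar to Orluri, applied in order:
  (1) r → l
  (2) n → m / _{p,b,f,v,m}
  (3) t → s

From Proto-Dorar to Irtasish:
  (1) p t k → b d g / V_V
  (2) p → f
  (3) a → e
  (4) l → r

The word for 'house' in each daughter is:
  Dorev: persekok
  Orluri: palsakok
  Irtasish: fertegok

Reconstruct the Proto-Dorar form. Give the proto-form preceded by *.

*partakok

Position 2: Dorev has e, Orluri has a, Irtasish has e. Orluri preserves a here (none of its changes turn any other segment into a), so the proto-segment is *a.
Position 1: Dorev has p, Orluri has p, Irtasish has f. Dorev preserves p here (none of its changes turn any other segment into p), so the proto-segment is *p.
This points to *partakok. Verify forward in each daughter:
Dorev: *partakok
  partakok → parsakok   [unconditioned shift]
  parsakok → persekok   [vowel merger]
  persekok (rule 3 does not apply)
  persekok (rule 4 does not apply)
  giving Dorev persekok.
Orluri: start from *partakok.
  rule 1 (unconditioned shift): partakok → paltakok
  rule 2: no change — paltakok
  rule 3 (unconditioned shift): paltakok → palsakok
  ⇒ Orluri palsakok
Irtasish: *partakok > partagok > fartagok > fertegok  (by intervocalic voicing, unconditioned shift, vowel merger)
No other proto-form is consistent with every reflex, so the reconstruction is *partakok.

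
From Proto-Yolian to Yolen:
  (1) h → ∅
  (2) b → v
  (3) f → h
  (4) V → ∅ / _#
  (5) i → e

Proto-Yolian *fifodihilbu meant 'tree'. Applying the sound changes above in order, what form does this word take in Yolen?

hehodeelv

Yolen: *fifodihilbu
  fifodihilbu → fifodiilbu   [h-loss]
  fifodiilbu → fifodiilvu   [unconditioned shift]
  fifodiilvu → hihodiilvu   [unconditioned shift]
  hihodiilvu → hihodiilv   [apocope]
  hihodiilv → hehodeelv   [vowel merger]
  giving Yolen hehodeelv.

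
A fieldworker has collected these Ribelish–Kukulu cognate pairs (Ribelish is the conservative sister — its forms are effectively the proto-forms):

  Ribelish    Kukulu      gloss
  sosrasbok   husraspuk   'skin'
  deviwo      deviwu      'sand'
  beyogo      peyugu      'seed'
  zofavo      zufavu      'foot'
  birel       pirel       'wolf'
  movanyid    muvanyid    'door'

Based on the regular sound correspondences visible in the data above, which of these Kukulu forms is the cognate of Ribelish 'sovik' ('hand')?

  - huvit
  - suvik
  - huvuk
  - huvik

sosrasbok ~ husraspuk — Ribelish s corresponds to Kukulu h word-initially before a back vowel.
movanyid ~ muvanyid — Ribelish o corresponds to Kukulu u after a consonant, before a labial obstruent.
Applying these to Ribelish 'sovik':
  sovik → hovik   (s→h word-initially before a back vowel)
  hovik → huvik   (o→u after a consonant, before a labial obstruent)
So the Kukulu cognate is 'huvik'.

huvik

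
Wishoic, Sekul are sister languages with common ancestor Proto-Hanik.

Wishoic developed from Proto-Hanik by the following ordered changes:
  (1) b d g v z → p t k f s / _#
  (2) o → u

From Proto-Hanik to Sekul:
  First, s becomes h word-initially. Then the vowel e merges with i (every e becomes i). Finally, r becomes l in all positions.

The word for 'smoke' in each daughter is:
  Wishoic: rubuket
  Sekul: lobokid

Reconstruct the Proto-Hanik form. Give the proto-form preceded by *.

*roboked

Position 7: Wishoic has t, Sekul has d. Sekul preserves d here (none of its changes turn any other segment into d), so the proto-segment is *d.
Position 6: Wishoic has e, Sekul has i. Wishoic preserves e here (none of its changes turn any other segment into e), so the proto-segment is *e.
Position 2: Wishoic has u, Sekul has o. Sekul preserves o here (none of its changes turn any other segment into o), so the proto-segment is *o.
Verify the candidate proto-form against each daughter:
Wishoic: *roboked
  roboked → roboket   [final devoicing]
  roboket → rubuket   [vowel merger]
  giving Wishoic rubuket.
Sekul: start from *roboked.
  rule 1: no change — roboked
  rule 2 (vowel merger): roboked → robokid
  rule 3 (unconditioned shift): robokid → lobokid
  ⇒ Sekul lobokid
*roboked is the unique common source.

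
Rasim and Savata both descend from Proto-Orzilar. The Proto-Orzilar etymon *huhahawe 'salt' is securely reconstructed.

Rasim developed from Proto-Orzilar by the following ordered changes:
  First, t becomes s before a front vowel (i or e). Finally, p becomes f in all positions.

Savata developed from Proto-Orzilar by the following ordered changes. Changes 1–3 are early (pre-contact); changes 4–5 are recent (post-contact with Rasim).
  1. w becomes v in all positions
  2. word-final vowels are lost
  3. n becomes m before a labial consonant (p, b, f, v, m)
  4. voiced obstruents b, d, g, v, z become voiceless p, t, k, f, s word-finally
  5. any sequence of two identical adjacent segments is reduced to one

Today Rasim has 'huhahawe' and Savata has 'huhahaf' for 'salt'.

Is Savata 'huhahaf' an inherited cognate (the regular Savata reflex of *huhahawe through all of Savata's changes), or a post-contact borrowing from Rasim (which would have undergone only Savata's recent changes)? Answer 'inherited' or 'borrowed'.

If inherited, *huhahawe would pass through all of Savata's changes:
Savata: *huhahawe
  huhahawe → huhahave   [unconditioned shift]
  huhahave → huhahav   [apocope]
  huhahav (rule 3 does not apply)
  huhahav → huhahaf   [final devoicing]
  huhahaf (rule 5 does not apply)
  giving Savata huhahaf.
If borrowed from Rasim 'huhahawe' after the early changes, it would undergo only the recent ones:
  rule 4 (final devoicing): no change (huhahawe)
  rule 5 (degemination): no change (huhahawe)
  ⇒ as a loan: huhahawe
Savata 'huhahaf' matches the inherited outcome exactly, so it is an inherited cognate, not a loan.

inherited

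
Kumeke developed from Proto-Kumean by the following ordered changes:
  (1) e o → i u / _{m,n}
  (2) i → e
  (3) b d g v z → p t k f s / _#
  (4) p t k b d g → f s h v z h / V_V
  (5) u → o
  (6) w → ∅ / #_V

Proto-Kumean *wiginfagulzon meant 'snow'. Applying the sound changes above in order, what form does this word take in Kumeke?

Kumeke: *wiginfagulzon
  wiginfagulzon → wiginfagulzun   [pre-nasal raising]
  wiginfagulzun → wegenfagulzun   [vowel merger]
  wegenfagulzun (rule 3 does not apply)
  wegenfagulzun → wehenfahulzun   [intervocalic lenition]
  wehenfahulzun → wehenfaholzon   [vowel merger]
  wehenfaholzon → ehenfaholzon   [glide loss]
  giving Kumeke ehenfaholzon.

ehenfaholzon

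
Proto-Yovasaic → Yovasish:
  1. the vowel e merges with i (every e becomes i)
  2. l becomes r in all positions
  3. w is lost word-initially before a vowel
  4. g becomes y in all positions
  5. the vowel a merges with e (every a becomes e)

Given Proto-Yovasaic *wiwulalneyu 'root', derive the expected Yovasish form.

iwurerniyu

Yovasish: *wiwulalneyu
  wiwulalneyu → wiwulalniyu   [vowel merger]
  wiwulalniyu → wiwurarniyu   [unconditioned shift]
  wiwurarniyu → iwurarniyu   [glide loss]
  iwurarniyu (rule 4 does not apply)
  iwurarniyu → iwurerniyu   [vowel merger]
  giving Yovasish iwurerniyu.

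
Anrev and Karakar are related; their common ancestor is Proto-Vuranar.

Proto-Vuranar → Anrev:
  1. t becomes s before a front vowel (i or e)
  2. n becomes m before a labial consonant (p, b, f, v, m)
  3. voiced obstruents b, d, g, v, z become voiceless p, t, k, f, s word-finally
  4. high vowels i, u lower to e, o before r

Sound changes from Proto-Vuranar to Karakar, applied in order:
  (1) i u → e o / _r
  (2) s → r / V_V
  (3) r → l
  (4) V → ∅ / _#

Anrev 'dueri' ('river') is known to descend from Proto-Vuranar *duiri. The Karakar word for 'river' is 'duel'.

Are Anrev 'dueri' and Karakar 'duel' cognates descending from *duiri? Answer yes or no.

yes

Derive the expected Karakar reflex of *duiri:
Karakar: start from *duiri.
  rule 1 (pre-rhotic lowering): duiri → dueri
  rule 2: no change — dueri
  rule 3 (unconditioned shift): dueri → dueli
  rule 4 (apocope): dueli → duel
  ⇒ Karakar duel
Karakar 'duel' matches the regular reflex exactly, so the pair is cognate.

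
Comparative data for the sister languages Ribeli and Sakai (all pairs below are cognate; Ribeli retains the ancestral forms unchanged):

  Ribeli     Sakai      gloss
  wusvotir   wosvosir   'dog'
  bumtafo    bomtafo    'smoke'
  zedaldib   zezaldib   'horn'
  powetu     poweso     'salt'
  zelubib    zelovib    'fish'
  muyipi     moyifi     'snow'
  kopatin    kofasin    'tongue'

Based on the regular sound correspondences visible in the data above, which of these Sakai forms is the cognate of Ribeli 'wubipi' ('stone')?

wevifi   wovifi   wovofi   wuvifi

wovifi

zelubib ~ zelovib — Ribeli u corresponds to Sakai o after a consonant, before a labial obstruent.
zelubib ~ zelovib — Ribeli b corresponds to Sakai v between vowels (before a front vowel).
muyipi ~ moyifi — Ribeli p corresponds to Sakai f between vowels (before a front vowel).
Applying these to Ribeli 'wubipi':
  wubipi → wobipi   (u→o after a consonant, before a labial obstruent)
  wobipi → wovipi   (b→v between vowels (before a front vowel))
  wovipi → wovifi   (p→f between vowels (before a front vowel))
So the Sakai cognate is 'wovifi'.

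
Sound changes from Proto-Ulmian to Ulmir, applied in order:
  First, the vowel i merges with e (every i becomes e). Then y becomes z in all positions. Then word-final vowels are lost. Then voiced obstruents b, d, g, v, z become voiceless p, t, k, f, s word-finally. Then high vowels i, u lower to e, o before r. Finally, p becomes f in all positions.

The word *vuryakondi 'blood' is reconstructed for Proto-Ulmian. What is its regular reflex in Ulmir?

Ulmir: start from *vuryakondi.
  rule 1 (vowel merger): vuryakondi → vuryakonde
  rule 2 (unconditioned shift): vuryakonde → vurzakonde
  rule 3 (apocope): vurzakonde → vurzakond
  rule 4 (final devoicing): vurzakond → vurzakont
  rule 5 (pre-rhotic lowering): vurzakont → vorzakont
  rule 6: no change — vorzakont
  ⇒ Ulmir vorzakont

vorzakont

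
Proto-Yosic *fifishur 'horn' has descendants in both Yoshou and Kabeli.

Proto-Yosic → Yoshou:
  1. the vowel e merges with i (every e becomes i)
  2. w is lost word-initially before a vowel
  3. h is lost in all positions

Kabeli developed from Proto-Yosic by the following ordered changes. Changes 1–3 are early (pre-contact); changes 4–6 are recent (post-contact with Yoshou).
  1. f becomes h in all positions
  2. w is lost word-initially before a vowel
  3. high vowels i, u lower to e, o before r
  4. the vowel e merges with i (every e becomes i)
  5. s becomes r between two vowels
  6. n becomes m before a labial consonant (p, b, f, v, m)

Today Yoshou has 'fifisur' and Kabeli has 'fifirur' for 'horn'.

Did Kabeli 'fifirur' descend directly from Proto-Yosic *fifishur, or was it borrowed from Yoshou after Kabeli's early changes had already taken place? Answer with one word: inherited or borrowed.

borrowed

If inherited, *fifishur would pass through all of Kabeli's changes:
Kabeli: *fifishur
  fifishur → hihishur   [unconditioned shift]
  hihishur (rule 2 does not apply)
  hihishur → hihishor   [pre-rhotic lowering]
  hihishor (rule 4 does not apply)
  hihishor (rule 5 does not apply)
  hihishor (rule 6 does not apply)
  giving Kabeli hihishor.
If borrowed from Yoshou 'fifisur' after the early changes, it would undergo only the recent ones:
  rule 4 (vowel merger): no change (fifisur)
  rule 5 (rhotacism): fifisur → fifirur
  rule 6 (nasal place assimilation): no change (fifirur)
  ⇒ as a loan: fifirur
Kabeli 'fifirur' matches the loan outcome 'fifirur', not the inherited 'hihishor' — it skipped the early Kabeli changes, so it was borrowed from Yoshou.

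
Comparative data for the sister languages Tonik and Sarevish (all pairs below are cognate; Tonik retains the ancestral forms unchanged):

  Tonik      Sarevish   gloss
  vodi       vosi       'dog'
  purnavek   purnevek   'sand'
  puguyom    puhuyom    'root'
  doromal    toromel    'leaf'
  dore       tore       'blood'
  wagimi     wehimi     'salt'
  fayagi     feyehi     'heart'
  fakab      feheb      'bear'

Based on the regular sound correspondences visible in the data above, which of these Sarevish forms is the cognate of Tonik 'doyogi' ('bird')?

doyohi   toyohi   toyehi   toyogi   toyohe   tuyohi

toyohi

doromal ~ toromel, dore ~ tore — Tonik d corresponds to Sarevish t word-initially before a back vowel.
wagimi ~ wehimi, fayagi ~ feyehi — Tonik g corresponds to Sarevish h between vowels (before a front vowel).
Applying these to Tonik 'doyogi':
  doyogi → toyogi   (d→t word-initially before a back vowel)
  toyogi → toyohi   (g→h between vowels (before a front vowel))
So the Sarevish cognate is 'toyohi'.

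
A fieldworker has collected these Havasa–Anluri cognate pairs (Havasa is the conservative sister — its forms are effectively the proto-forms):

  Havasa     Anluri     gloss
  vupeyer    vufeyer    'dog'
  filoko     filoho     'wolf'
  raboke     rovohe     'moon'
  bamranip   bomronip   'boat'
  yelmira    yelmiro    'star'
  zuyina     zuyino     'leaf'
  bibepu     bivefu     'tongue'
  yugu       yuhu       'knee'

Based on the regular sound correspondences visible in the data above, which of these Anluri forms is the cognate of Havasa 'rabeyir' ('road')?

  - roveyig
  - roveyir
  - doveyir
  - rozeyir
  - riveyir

raboke ~ rovohe — Havasa a corresponds to Anluri o after a consonant, before a labial obstruent.
bibepu ~ bivefu — Havasa b corresponds to Anluri v between vowels (before a front vowel).
Applying these to Havasa 'rabeyir':
  rabeyir → robeyir   (a→o after a consonant, before a labial obstruent)
  robeyir → roveyir   (b→v between vowels (before a front vowel))
So the Anluri cognate is 'roveyir'.

roveyir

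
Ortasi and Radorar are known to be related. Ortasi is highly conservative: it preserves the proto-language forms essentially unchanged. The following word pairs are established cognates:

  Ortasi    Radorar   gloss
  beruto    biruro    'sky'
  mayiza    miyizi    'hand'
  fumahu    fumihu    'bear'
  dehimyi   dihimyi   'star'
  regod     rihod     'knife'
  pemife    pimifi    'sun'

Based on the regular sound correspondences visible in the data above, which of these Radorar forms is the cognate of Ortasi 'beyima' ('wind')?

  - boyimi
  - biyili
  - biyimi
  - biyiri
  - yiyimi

biyimi

dehimyi ~ dihimyi, regod ~ rihod — Ortasi e corresponds to Radorar i after a consonant, before a consonant other than r, m, n, p, b, f, v.
mayiza ~ miyizi — Ortasi a corresponds to Radorar i word-finally.
Applying these to Ortasi 'beyima':
  beyima → biyima   (e→i after a consonant, before a consonant other than r, m, n, p, b, f, v)
  biyima → biyimi   (a→i word-finally)
So the Radorar cognate is 'biyimi'.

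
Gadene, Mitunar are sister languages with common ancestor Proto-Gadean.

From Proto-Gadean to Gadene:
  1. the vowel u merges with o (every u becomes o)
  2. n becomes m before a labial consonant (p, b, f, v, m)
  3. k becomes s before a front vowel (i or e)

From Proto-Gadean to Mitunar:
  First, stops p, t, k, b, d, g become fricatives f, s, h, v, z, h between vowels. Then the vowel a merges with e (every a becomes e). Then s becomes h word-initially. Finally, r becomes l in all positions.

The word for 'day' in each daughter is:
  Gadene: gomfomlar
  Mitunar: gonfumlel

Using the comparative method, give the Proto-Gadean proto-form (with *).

*gonfumlar

Position 3: Gadene has m, Mitunar has n. Mitunar preserves n here (none of its changes turn any other segment into n), so the proto-segment is *n.
Position 5: Gadene has o, Mitunar has u. Mitunar preserves u here (none of its changes turn any other segment into u), so the proto-segment is *u.
Verify the candidate proto-form against each daughter:
Gadene: start from *gonfumlar.
  rule 1 (vowel merger): gonfumlar → gonfomlar
  rule 2 (nasal place assimilation): gonfomlar → gomfomlar
  rule 3: no change — gomfomlar
  ⇒ Gadene gomfomlar
Mitunar: *gonfumlar
  gonfumlar (rule 1 does not apply)
  gonfumlar → gonfumler   [vowel merger]
  gonfumler (rule 3 does not apply)
  gonfumler → gonfumlel   [unconditioned shift]
  giving Mitunar gonfumlel.
*gonfumlar is the unique common source.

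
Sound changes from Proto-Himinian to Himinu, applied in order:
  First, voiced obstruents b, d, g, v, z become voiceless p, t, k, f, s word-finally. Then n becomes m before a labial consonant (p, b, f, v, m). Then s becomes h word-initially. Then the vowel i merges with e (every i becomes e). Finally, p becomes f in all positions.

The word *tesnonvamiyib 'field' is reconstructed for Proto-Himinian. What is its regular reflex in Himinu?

tesnomvameyef

Himinu: start from *tesnonvamiyib.
  rule 1 (final devoicing): tesnonvamiyib → tesnonvamiyip
  rule 2 (nasal place assimilation): tesnonvamiyip → tesnomvamiyip
  rule 3: no change — tesnomvamiyip
  rule 4 (vowel merger): tesnomvamiyip → tesnomvameyep
  rule 5 (unconditioned shift): tesnomvameyep → tesnomvameyef
  ⇒ Himinu tesnomvameyef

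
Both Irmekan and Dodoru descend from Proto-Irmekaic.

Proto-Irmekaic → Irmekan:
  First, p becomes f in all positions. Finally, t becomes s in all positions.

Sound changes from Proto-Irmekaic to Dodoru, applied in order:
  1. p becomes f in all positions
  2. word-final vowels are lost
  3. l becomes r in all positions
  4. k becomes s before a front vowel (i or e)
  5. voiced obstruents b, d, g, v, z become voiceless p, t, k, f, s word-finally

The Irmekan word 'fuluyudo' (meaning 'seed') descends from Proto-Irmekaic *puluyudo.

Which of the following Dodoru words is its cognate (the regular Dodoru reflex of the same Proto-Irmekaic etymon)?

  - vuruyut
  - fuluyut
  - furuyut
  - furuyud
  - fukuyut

Dodoru: *puluyudo
  puluyudo → fuluyudo   [unconditioned shift]
  fuluyudo → fuluyud   [apocope]
  fuluyud → furuyud   [unconditioned shift]
  furuyud (rule 4 does not apply)
  furuyud → furuyut   [final devoicing]
  giving Dodoru furuyut.

furuyut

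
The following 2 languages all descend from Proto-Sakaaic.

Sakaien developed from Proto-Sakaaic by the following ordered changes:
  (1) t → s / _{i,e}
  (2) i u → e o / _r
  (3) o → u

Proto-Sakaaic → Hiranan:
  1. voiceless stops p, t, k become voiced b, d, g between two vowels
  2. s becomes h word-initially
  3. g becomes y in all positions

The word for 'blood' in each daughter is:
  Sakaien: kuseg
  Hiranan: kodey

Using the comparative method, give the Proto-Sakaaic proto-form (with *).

*koteg

Position 5: Sakaien has g, Hiranan has y. Sakaien preserves g here (none of its changes turn any other segment into g), so the proto-segment is *g.
Position 3: Sakaien has s, Hiranan has d. Taking the neighbouring segments as reconstructed: Sakaien s could go back to *t or *s; Hiranan d could go back to *t or *d — the one source consistent with every daughter is *t.
This points to *koteg. Verify forward in each daughter:
Sakaien: *koteg > koseg > kuseg  (by palatalisation, vowel merger)
Hiranan: *koteg > kodeg > kodey  (by intervocalic voicing, unconditioned shift)
*koteg is the unique common source.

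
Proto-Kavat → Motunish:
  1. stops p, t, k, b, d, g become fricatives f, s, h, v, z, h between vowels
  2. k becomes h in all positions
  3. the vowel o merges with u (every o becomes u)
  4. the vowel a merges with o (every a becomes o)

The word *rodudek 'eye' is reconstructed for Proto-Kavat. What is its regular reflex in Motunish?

Motunish: *rodudek
  rodudek → rozuzek   [intervocalic lenition]
  rozuzek → rozuzeh   [unconditioned shift]
  rozuzeh → ruzuzeh   [vowel merger]
  ruzuzeh (rule 4 does not apply)
  giving Motunish ruzuzeh.

ruzuzeh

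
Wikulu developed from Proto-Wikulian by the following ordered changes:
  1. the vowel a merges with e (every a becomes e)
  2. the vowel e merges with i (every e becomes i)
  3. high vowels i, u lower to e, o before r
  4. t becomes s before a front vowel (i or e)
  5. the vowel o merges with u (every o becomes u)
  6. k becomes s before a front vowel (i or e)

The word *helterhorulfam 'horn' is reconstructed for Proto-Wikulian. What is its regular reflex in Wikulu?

Wikulu: start from *helterhorulfam.
  rule 1 (vowel merger): helterhorulfam → helterhorulfem
  rule 2 (vowel merger): helterhorulfem → hiltirhorulfim
  rule 3 (pre-rhotic lowering): hiltirhorulfim → hilterhorulfim
  rule 4 (palatalisation): hilterhorulfim → hilserhorulfim
  rule 5 (vowel merger): hilserhorulfim → hilserhurulfim
  rule 6: no change — hilserhurulfim
  ⇒ Wikulu hilserhurulfim

hilserhurulfim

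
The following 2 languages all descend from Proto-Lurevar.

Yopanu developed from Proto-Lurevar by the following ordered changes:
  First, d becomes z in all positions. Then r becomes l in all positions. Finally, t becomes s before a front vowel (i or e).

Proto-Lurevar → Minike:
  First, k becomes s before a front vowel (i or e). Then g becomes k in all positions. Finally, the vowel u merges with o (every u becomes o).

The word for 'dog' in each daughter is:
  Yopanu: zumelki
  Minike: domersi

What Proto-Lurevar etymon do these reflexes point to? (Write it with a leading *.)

Position 1: Yopanu has z, Minike has d. Minike preserves d here (none of its changes turn any other segment into d), so the proto-segment is *d.
Position 2: Yopanu has u, Minike has o. Yopanu preserves u here (none of its changes turn any other segment into u), so the proto-segment is *u.
This points to *dumerki. Verify forward in each daughter:
Yopanu: start from *dumerki.
  rule 1 (unconditioned shift): dumerki → zumerki
  rule 2 (unconditioned shift): zumerki → zumelki
  rule 3: no change — zumelki
  ⇒ Yopanu zumelki
Minike: start from *dumerki.
  rule 1 (palatalisation): dumerki → dumersi
  rule 2: no change — dumersi
  rule 3 (vowel merger): dumersi → domersi
  ⇒ Minike domersi
Only *dumerki yields all of Yopanu zumelki, Minike domersi.

*dumerki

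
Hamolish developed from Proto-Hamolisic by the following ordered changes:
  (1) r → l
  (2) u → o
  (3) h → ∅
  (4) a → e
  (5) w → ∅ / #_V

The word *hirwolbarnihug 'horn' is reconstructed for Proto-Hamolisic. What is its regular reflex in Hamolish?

ilwolbelniog

Hamolish: start from *hirwolbarnihug.
  rule 1 (unconditioned shift): hirwolbarnihug → hilwolbalnihug
  rule 2 (vowel merger): hilwolbalnihug → hilwolbalnihog
  rule 3 (h-loss): hilwolbalnihog → ilwolbalniog
  rule 4 (vowel merger): ilwolbalniog → ilwolbelniog
  rule 5: no change — ilwolbelniog
  ⇒ Hamolish ilwolbelniog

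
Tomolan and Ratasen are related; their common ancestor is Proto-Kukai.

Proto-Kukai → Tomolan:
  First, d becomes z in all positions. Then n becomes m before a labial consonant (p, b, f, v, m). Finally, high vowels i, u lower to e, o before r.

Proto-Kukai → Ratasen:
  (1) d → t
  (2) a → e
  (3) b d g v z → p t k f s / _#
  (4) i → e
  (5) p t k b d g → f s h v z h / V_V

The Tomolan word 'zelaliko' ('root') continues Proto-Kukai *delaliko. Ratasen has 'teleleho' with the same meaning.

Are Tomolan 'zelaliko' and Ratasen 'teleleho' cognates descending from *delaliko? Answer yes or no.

yes

Derive the expected Ratasen reflex of *delaliko:
Ratasen: *delaliko
  delaliko → telaliko   [unconditioned shift]
  telaliko → teleliko   [vowel merger]
  teleliko (rule 3 does not apply)
  teleliko → teleleko   [vowel merger]
  teleleko → teleleho   [intervocalic lenition]
  giving Ratasen teleleho.
Ratasen 'teleleho' matches the regular reflex exactly, so the pair is cognate.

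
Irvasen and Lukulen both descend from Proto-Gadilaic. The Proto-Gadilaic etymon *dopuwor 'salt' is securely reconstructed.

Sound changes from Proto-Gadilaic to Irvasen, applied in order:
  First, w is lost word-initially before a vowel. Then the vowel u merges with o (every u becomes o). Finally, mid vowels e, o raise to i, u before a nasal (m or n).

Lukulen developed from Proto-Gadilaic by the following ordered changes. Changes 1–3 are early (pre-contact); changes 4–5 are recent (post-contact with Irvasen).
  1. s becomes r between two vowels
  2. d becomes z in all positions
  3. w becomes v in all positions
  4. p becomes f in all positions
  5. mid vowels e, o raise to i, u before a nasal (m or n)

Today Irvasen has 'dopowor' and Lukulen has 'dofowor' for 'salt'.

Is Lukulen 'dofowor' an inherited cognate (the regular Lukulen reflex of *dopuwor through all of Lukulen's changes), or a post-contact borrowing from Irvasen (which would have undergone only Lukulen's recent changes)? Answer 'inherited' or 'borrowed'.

borrowed

If inherited, *dopuwor would pass through all of Lukulen's changes:
Lukulen: *dopuwor
  dopuwor (rule 1 does not apply)
  dopuwor → zopuwor   [unconditioned shift]
  zopuwor → zopuvor   [unconditioned shift]
  zopuvor → zofuvor   [unconditioned shift]
  zofuvor (rule 5 does not apply)
  giving Lukulen zofuvor.
If borrowed from Irvasen 'dopowor' after the early changes, it would undergo only the recent ones:
  rule 4 (unconditioned shift): dopowor → dofowor
  rule 5 (pre-nasal raising): no change (dofowor)
  ⇒ as a loan: dofowor
Lukulen 'dofowor' matches the loan outcome 'dofowor', not the inherited 'zofuvor' — it skipped the early Lukulen changes, so it was borrowed from Irvasen.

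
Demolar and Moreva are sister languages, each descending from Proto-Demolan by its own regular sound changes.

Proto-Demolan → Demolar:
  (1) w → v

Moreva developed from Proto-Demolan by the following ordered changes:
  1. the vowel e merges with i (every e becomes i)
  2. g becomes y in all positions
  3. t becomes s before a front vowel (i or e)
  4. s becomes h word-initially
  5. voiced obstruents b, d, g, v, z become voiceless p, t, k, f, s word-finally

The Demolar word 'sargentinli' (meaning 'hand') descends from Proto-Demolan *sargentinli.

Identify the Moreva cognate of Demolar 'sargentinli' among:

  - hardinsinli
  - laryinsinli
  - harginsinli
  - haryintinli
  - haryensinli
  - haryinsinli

haryinsinli

Moreva: *sargentinli > sargintinli > saryintinli > saryinsinli > haryinsinli  (by vowel merger, unconditioned shift, palatalisation, debuccalisation)
Among the options, 'haryinsinli' alone shows every Moreva change applied in order.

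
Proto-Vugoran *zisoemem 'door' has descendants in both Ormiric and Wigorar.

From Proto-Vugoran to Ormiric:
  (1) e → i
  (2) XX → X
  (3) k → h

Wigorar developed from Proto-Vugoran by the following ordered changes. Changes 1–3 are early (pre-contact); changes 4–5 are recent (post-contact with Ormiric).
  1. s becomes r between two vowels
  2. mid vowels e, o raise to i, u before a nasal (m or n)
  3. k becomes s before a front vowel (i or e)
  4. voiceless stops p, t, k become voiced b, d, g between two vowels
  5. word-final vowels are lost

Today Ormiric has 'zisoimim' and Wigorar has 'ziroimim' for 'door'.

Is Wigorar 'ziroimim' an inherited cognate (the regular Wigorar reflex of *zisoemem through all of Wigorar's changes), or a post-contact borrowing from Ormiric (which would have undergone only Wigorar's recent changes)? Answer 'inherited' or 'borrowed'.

If inherited, *zisoemem would pass through all of Wigorar's changes:
Wigorar: start from *zisoemem.
  rule 1 (rhotacism): zisoemem → ziroemem
  rule 2 (pre-nasal raising): ziroemem → ziroimim
  rule 3: no change — ziroimim
  rule 4: no change — ziroimim
  rule 5: no change — ziroimim
  ⇒ Wigorar ziroimim
If borrowed from Ormiric 'zisoimim' after the early changes, it would undergo only the recent ones:
  rule 4 (intervocalic voicing): no change (zisoimim)
  rule 5 (apocope): no change (zisoimim)
  ⇒ as a loan: zisoimim
Wigorar 'ziroimim' matches the inherited outcome exactly, so it is an inherited cognate, not a loan.

inherited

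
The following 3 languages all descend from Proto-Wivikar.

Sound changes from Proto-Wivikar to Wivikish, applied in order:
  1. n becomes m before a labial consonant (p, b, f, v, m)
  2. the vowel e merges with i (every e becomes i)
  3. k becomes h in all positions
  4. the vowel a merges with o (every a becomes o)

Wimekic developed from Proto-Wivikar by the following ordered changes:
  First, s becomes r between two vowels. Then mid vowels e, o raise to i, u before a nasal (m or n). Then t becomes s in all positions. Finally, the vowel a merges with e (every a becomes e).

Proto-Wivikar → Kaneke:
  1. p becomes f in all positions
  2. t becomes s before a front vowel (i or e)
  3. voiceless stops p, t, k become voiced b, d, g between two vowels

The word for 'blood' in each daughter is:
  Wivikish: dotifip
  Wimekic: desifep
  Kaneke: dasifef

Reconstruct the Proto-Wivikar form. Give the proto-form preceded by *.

*datifep

Position 2: Wivikish has o, Wimekic has e, Kaneke has a. Kaneke preserves a here (none of its changes turn any other segment into a), so the proto-segment is *a.
Position 7: Wivikish has p, Wimekic has p, Kaneke has f. Wivikish preserves p here (none of its changes turn any other segment into p), so the proto-segment is *p.
Position 3: Wivikish has t, Wimekic has s, Kaneke has s. Wivikish preserves t here (none of its changes turn any other segment into t), so the proto-segment is *t.
Continuing position by position gives *datifep; check it forward:
Wivikish: start from *datifep.
  rule 1: no change — datifep
  rule 2 (vowel merger): datifep → datifip
  rule 3: no change — datifip
  rule 4 (vowel merger): datifip → dotifip
  ⇒ Wivikish dotifip
Wimekic: *datifep
  datifep (rule 1 does not apply)
  datifep (rule 2 does not apply)
  datifep → dasifep   [unconditioned shift]
  dasifep → desifep   [vowel merger]
  giving Wimekic desifep.
Kaneke: *datifep > datifef > dasifef  (by unconditioned shift, palatalisation)
*datifep is the unique common source.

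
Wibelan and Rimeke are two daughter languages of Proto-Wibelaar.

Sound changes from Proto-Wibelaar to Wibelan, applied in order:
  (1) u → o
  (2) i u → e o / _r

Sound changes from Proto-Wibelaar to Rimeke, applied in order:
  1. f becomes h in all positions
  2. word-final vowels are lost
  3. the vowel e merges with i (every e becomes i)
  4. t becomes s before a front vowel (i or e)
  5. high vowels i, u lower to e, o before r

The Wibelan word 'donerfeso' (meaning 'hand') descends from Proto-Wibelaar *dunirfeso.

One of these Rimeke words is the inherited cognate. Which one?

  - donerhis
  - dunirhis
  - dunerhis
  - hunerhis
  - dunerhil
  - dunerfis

Rimeke: start from *dunirfeso.
  rule 1 (unconditioned shift): dunirfeso → dunirheso
  rule 2 (apocope): dunirheso → dunirhes
  rule 3 (vowel merger): dunirhes → dunirhis
  rule 4: no change — dunirhis
  rule 5 (pre-rhotic lowering): dunirhis → dunerhis
  ⇒ Rimeke dunerhis
Among the options, 'dunerhis' alone shows every Rimeke change applied in order.

dunerhis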